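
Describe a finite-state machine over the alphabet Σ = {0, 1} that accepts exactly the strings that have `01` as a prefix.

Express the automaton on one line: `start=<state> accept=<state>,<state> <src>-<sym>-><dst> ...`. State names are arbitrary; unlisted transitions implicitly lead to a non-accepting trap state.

Walk along `01` while the input agrees: from S0 take `0` to S1, and so on. Any deviation drops to the rejecting sink S3. Once S2 is reached the prefix is confirmed and every continuation is accepted.
        0   1  
>  S0   S1  S3 
   S1   S3  S2 
 * S2   S2  S2 
   S3   S3  S3 
(> = start, * = accepting)

start=S0 accept=S2 S0-0->S1 S0-1->S3 S1-0->S3 S1-1->S2 S2-0->S2 S2-1->S2 S3-0->S3 S3-1->S3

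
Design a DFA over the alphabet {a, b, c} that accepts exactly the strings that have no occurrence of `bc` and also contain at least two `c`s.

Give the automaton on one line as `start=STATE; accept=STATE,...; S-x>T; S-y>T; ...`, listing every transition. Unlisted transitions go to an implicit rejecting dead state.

start=S0; accept=S5,S6; S0-a>S0; S0-b>S1; S0-c>S2; S1-a>S0; S1-b>S1; S1-c>S3; S2-a>S2; S2-b>S4; S2-c>S5; S3-a>S3; S3-b>S3; S3-c>S3; S4-a>S2; S4-b>S4; S4-c>S3; S5-a>S5; S5-b>S6; S5-c>S5; S6-a>S5; S6-b>S6; S6-c>S3

Handle the two conditions separately and then intersect. The first has 3 states tracking partial matches of the forbidden pattern `bc`; the second has 4 states tracking the count of `c`s, saturating at 3. A product state is a pair (one from each), accepting exactly when both do. Minimizing collapses redundant product states.
A 7-state machine:
        a   b   c  
>  S0   S0  S1  S2 
   S1   S0  S1  S3 
   S2   S2  S4  S5 
   S3   S3  S3  S3 
   S4   S2  S4  S3 
 * S5   S5  S6  S5 
 * S6   S5  S6  S3 
(> = start, * = accepting)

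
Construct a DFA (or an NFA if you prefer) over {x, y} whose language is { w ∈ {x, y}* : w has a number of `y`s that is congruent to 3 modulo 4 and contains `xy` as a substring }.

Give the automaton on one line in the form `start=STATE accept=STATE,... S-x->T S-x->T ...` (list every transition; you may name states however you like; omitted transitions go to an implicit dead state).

Run two small machines in parallel and take their product. The first has 4 states tracking the count of `y`s modulo 4; the second has 3 states tracking whether and how much of `xy` has been seen. A product state is a pair (one from each), accepting exactly when both do. Equivalent product states are then merged.
With 9 states:
        x   y  
>  S0   S1  S2 
   S1   S1  S3 
   S2   S3  S4 
   S3   S3  S5 
   S4   S5  S6 
   S5   S5  S7 
   S6   S8  S0 
 * S7   S7  S1 
   S8   S8  S1 
(> = start, * = accepting)

start=S0 accept=S7 S0-x->S1 S0-y->S2 S1-x->S1 S1-y->S3 S2-x->S3 S2-y->S4 S3-x->S3 S3-y->S5 S4-x->S5 S4-y->S6 S5-x->S5 S5-y->S7 S6-x->S8 S6-y->S0 S7-x->S7 S7-y->S1 S8-x->S8 S8-y->S1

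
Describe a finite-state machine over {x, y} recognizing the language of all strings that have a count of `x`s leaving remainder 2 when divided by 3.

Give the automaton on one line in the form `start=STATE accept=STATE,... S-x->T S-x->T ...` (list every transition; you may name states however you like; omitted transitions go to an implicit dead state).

start=S0 accept=S2 S0-x->S1 S0-y->S0 S1-x->S2 S1-y->S1 S2-x->S0 S2-y->S2

The only thing that matters is how many `x`s have appeared, reduced mod 3. Use one state per residue: S0 for 0, …, S2 for 2. Reading `x` moves to the next residue; anything else stays put. S2 is accepting.
3 states suffice.
        x   y  
>  S0   S1  S0 
   S1   S2  S1 
 * S2   S0  S2 
(> = start, * = accepting)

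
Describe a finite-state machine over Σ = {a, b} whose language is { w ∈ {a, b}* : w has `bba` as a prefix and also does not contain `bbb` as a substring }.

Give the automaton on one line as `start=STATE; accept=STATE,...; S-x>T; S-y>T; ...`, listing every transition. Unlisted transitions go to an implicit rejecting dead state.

Handle the two conditions separately and then intersect. One (5 states) tracks whether the input so far still matches the prefix `bba`; the other (4 states) tracks partial matches of the forbidden pattern `bbb`. Each combined state is a pair, one component from each; accept when both components accept. After merging equivalent states the machine shrinks.
7 states suffice.
        a   b  
>  q0   q1  q2 
   q1   q1  q1 
   q2   q1  q3 
   q3   q4  q1 
 * q4   q4  q5 
 * q5   q4  q6 
 * q6   q4  q1 
(> = start, * = accepting)

start=q0; accept=q4,q5,q6; q0-a>q1; q0-b>q2; q1-a>q1; q1-b>q1; q2-a>q1; q2-b>q3; q3-a>q4; q3-b>q1; q4-a>q4; q4-b>q5; q5-a>q4; q5-b>q6; q6-a>q4; q6-b>q1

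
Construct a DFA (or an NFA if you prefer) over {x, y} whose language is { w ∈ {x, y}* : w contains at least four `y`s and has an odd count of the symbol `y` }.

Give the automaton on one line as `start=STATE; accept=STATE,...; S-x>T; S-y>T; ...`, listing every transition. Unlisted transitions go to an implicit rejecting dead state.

Handle the two conditions separately and then intersect. One (6 states) tracks the count of `y`s, saturating at 5; the other (2 states) tracks the count of `y`s modulo 2. Each combined state is a pair, one component from each; accept when both components accept.
        x   y  
>  s0   s0  s1 
   s1   s1  s2 
   s2   s2  s3 
   s3   s3  s4 
   s4   s4  s5 
 * s5   s5  s6 
   s6   s6  s5 
(> = start, * = accepting)

start=s0; accept=s5; s0-x>s0; s0-y>s1; s1-x>s1; s1-y>s2; s2-x>s2; s2-y>s3; s3-x>s3; s3-y>s4; s4-x>s4; s4-y>s5; s5-x>s5; s5-y>s6; s6-x>s6; s6-y>s5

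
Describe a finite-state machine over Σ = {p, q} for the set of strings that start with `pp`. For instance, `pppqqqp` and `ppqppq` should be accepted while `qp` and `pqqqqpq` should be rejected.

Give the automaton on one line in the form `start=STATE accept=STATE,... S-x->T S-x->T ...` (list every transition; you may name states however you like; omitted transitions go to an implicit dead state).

start=s0 accept=s2 s0-p->s1 s0-q->s3 s1-p->s2 s1-q->s3 s2-p->s2 s2-q->s2 s3-p->s3 s3-q->s3

Check the first 2 symbols one by one: s0 through s1 record how many have matched `pp` so far; any wrong symbol goes to the dead state s3. After all 2 match we enter the accepting sink s2.
4 states suffice.
        p   q  
>  s0   s1  s3 
   s1   s2  s3 
 * s2   s2  s2 
   s3   s3  s3 
(> = start, * = accepting)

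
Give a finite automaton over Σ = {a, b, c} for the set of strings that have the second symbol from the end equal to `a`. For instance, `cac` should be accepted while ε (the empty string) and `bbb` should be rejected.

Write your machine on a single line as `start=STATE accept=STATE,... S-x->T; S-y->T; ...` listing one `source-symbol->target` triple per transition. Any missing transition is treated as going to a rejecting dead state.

A DFA must remember the last 2 symbols (since which symbol is second-to-last isn't known until the input ends). Use one state per possible window of the last ≤2 symbols; accept from those whose window starts with `a`.
13 states suffice.
          a    b    c  
>  S0     S1   S2   S3 
   S1     S4   S5   S6 
   S2     S7   S8   S9 
   S3    S10  S11  S12 
 * S4     S4   S5   S6 
 * S5     S7   S8   S9 
 * S6    S10  S11  S12 
   S7     S4   S5   S6 
   S8     S7   S8   S9 
   S9    S10  S11  S12 
   S10    S4   S5   S6 
   S11    S7   S8   S9 
   S12   S10  S11  S12 
(> = start, * = accepting)

start=S0; accept=S4,S5,S6; S0-a->S1; S0-b->S2; S0-c->S3; S1-a->S4; S1-b->S5; S1-c->S6; S2-a->S7; S2-b->S8; S2-c->S9; S3-a->S10; S3-b->S11; S3-c->S12; S4-a->S4; S4-b->S5; S4-c->S6; S5-a->S7; S5-b->S8; S5-c->S9; S6-a->S10; S6-b->S11; S6-c->S12; S7-a->S4; S7-b->S5; S7-c->S6; S8-a->S7; S8-b->S8; S8-c->S9; S9-a->S10; S9-b->S11; S9-c->S12; S10-a->S4; S10-b->S5; S10-c->S6; S11-a->S7; S11-b->S8; S11-c->S9; S12-a->S10; S12-b->S11; S12-c->S12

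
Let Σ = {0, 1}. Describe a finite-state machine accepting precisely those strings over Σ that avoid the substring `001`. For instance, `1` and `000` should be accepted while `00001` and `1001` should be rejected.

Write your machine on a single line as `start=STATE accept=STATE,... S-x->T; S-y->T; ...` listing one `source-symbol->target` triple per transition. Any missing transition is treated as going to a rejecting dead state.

start=q0; accept=q0,q1,q2; q0-0->q1; q0-1->q0; q1-0->q2; q1-1->q0; q2-0->q2; q2-1->q3; q3-0->q3; q3-1->q3

This is the complement of 'contains `001`'. Use the same substring-matching states — q0 through q3 holding how much of `001` has just been matched — but flip the accepting set: everything except the trap q3 accepts.
4 states suffice.
        0   1  
>* q0   q1  q0 
 * q1   q2  q0 
 * q2   q2  q3 
   q3   q3  q3 
(> = start, * = accepting)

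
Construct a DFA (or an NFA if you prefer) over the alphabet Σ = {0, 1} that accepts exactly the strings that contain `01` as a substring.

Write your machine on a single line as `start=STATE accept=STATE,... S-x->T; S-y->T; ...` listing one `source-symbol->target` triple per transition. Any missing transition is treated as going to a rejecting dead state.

start=q0; accept=q2; q0-0->q1; q0-1->q0; q1-0->q1; q1-1->q2; q2-0->q2; q2-1->q2

States q0..q1 record the length of the longest prefix of `01` that matches the current input suffix. Reaching q2 means `01` has been seen, and we stay there forever. Accept from q2.
With 3 states:
        0   1  
>  q0   q1  q0 
   q1   q1  q2 
 * q2   q2  q2 
(> = start, * = accepting)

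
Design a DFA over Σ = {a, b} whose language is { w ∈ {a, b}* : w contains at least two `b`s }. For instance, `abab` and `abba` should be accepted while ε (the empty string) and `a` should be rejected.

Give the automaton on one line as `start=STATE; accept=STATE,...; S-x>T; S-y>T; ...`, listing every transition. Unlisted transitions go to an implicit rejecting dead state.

Only the number of `b`s matters, and only up to 3. Make a chain q0 → q1 → q2 → q3 advanced by each `b` (with q3 absorbing); every other symbol self-loops. The accepting set is {q2, q3}.
With 4 states:
        a   b  
>  q0   q0  q1 
   q1   q1  q2 
 * q2   q2  q3 
 * q3   q3  q3 
(> = start, * = accepting)

start=q0; accept=q2,q3; q0-a>q0; q0-b>q1; q1-a>q1; q1-b>q2; q2-a>q2; q2-b>q3; q3-a>q3; q3-b>q3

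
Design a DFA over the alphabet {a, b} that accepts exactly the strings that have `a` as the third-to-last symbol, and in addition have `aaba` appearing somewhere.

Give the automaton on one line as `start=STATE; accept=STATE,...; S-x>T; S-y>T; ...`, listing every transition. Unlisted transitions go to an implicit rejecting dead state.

start=q0; accept=q4,q7,q8,q9; q0-a>q1; q0-b>q0; q1-a>q2; q1-b>q0; q2-a>q2; q2-b>q3; q3-a>q4; q3-b>q0; q4-a>q5; q4-b>q6; q5-a>q7; q5-b>q8; q6-a>q4; q6-b>q9; q7-a>q7; q7-b>q8; q8-a>q4; q8-b>q9; q9-a>q10; q9-b>q11; q10-a>q5; q10-b>q6; q11-a>q10; q11-b>q11

Handle the two conditions separately and then intersect. One (15 states) tracks the last 3 symbols read; the other (5 states) tracks whether and how much of `aaba` has been seen. Each combined state is a pair, one component from each; accept when both components accept. Equivalent product states are then merged.
          a    b  
>  q0     q1   q0 
   q1     q2   q0 
   q2     q2   q3 
   q3     q4   q0 
 * q4     q5   q6 
   q5     q7   q8 
   q6     q4   q9 
 * q7     q7   q8 
 * q8     q4   q9 
 * q9    q10  q11 
   q10    q5   q6 
   q11   q10  q11 
(> = start, * = accepting)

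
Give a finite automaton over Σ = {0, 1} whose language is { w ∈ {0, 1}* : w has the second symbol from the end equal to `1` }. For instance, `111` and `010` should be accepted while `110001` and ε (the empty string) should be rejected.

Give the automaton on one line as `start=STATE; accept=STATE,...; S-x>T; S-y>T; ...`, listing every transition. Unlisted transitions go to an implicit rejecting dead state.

start=S0; accept=S5,S6; S0-0>S1; S0-1>S2; S1-0>S3; S1-1>S4; S2-0>S5; S2-1>S6; S3-0>S3; S3-1>S4; S4-0>S5; S4-1>S6; S5-0>S3; S5-1>S4; S6-0>S5; S6-1>S6

Because acceptance depends on a position counted from the end, the machine has to buffer the most recent 2 symbols. Make each state the string of the last up-to-2 symbols read; on input `x` shift the window left and append `x`. Accept when the buffered window has length 2 and begins with `1`.
With 7 states:
        0   1  
>  S0   S1  S2 
   S1   S3  S4 
   S2   S5  S6 
   S3   S3  S4 
   S4   S5  S6 
 * S5   S3  S4 
 * S6   S5  S6 
(> = start, * = accepting)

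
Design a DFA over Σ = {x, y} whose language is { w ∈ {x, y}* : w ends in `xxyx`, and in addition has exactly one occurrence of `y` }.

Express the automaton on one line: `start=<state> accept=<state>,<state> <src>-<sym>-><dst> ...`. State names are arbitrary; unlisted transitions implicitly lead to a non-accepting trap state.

Handle the two conditions separately and then intersect. One (5 states) tracks how much of the suffix `xxyx` has currently been matched; the other (3 states) tracks the count of `y`s, saturating at 2. Each combined state is a pair, one component from each; accept when both components accept.
       x  y 
>  A   B  C 
   B   D  C 
   C   E  F 
   D   D  G 
   E   H  F 
   F   I  F 
   G   J  F 
   H   H  K 
   I   L  F 
 * J   H  F 
   K   M  F 
   L   L  K 
   M   L  F 
(> = start, * = accepting)

start=A accept=J A-x->B A-y->C B-x->D B-y->C C-x->E C-y->F D-x->D D-y->G E-x->H E-y->F F-x->I F-y->F G-x->J G-y->F H-x->H H-y->K I-x->L I-y->F J-x->H J-y->F K-x->M K-y->F L-x->L L-y->K M-x->L M-y->F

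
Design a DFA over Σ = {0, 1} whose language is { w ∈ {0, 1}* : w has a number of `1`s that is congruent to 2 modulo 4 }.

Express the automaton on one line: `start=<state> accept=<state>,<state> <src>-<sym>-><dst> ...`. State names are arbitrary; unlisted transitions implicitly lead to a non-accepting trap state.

start=s0 accept=s2 s0-0->s0 s0-1->s1 s1-0->s1 s1-1->s2 s2-0->s2 s2-1->s3 s3-0->s3 s3-1->s0

Keep the running count of `1`s modulo 4: each `1` advances along the cycle s0 → s1 → s2 → s3 → s0 while other symbols loop. Accept at s2.
4 states suffice.
        0   1  
>  s0   s0  s1 
   s1   s1  s2 
 * s2   s2  s3 
   s3   s3  s0 
(> = start, * = accepting)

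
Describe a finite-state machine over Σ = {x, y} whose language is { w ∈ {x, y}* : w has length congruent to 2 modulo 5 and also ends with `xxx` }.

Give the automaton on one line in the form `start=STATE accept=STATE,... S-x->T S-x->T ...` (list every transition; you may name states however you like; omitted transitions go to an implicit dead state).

Build one automaton per condition and run them in lockstep. The first has 5 states tracking the input length modulo 5; the second has 4 states tracking how much of the suffix `xxx` has currently been matched. A product state is a pair (one from each), accepting exactly when both do.
20 states suffice.
          x    y  
>  q0     q1   q2 
   q1     q3   q4 
   q2     q5   q4 
   q3     q6   q7 
   q4     q8   q7 
   q5     q9   q7 
   q6    q10  q11 
   q7    q12  q11 
   q8    q13  q11 
   q9    q10  q11 
   q10   q14   q0 
   q11   q15   q0 
   q12   q16   q0 
   q13   q14   q0 
   q14   q17   q2 
   q15   q18   q2 
   q16   q17   q2 
   q17   q19   q4 
   q18   q19   q4 
 * q19    q6   q7 
(> = start, * = accepting)

start=q0 accept=q19 q0-x->q1 q0-y->q2 q1-x->q3 q1-y->q4 q2-x->q5 q2-y->q4 q3-x->q6 q3-y->q7 q4-x->q8 q4-y->q7 q5-x->q9 q5-y->q7 q6-x->q10 q6-y->q11 q7-x->q12 q7-y->q11 q8-x->q13 q8-y->q11 q9-x->q10 q9-y->q11 q10-x->q14 q10-y->q0 q11-x->q15 q11-y->q0 q12-x->q16 q12-y->q0 q13-x->q14 q13-y->q0 q14-x->q17 q14-y->q2 q15-x->q18 q15-y->q2 q16-x->q17 q16-y->q2 q17-x->q19 q17-y->q4 q18-x->q19 q18-y->q4 q19-x->q6 q19-y->q7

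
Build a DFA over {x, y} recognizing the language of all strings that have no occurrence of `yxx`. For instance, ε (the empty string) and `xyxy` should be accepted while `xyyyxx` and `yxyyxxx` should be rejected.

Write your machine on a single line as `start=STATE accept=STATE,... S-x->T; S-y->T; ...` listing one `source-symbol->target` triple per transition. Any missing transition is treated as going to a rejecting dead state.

Track partial matches of the forbidden pattern `yxx`. State q3 is a dead state reached once `yxx` has occurred; every other state accepts. q0 means no part of `yxx` is currently matched.
With 4 states:
        x   y  
>* q0   q0  q1 
 * q1   q2  q1 
 * q2   q3  q1 
   q3   q3  q3 
(> = start, * = accepting)

start=q0; accept=q0,q1,q2; q0-x->q0; q0-y->q1; q1-x->q2; q1-y->q1; q2-x->q3; q2-y->q1; q3-x->q3; q3-y->q3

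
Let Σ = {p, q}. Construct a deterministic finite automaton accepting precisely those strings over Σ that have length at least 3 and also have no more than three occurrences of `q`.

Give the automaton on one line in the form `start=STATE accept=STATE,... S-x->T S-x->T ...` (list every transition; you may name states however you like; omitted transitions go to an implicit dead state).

start=s0 accept=s6,s7,s8,s9 s0-p->s1 s0-q->s2 s1-p->s3 s1-q->s4 s2-p->s4 s2-q->s5 s3-p->s6 s3-q->s7 s4-p->s7 s4-q->s8 s5-p->s8 s5-q->s9 s6-p->s6 s6-q->s7 s7-p->s7 s7-q->s8 s8-p->s8 s8-q->s9 s9-p->s9 s9-q->s10 s10-p->s10 s10-q->s10

Build one automaton per condition and run them in lockstep. The first has 5 states tracking the input length, saturating at 4; the second has 5 states tracking the count of `q`s, saturating at 4. A product state is a pair (one from each), accepting exactly when both do. Equivalent product states are then merged.
With 11 states:
          p    q  
>  s0     s1   s2 
   s1     s3   s4 
   s2     s4   s5 
   s3     s6   s7 
   s4     s7   s8 
   s5     s8   s9 
 * s6     s6   s7 
 * s7     s7   s8 
 * s8     s8   s9 
 * s9     s9  s10 
   s10   s10  s10 
(> = start, * = accepting)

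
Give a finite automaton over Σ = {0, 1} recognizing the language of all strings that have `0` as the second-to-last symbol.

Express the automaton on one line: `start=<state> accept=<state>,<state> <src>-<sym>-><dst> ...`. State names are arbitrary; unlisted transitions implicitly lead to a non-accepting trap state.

start=q0 accept=q3,q4 q0-0->q1 q0-1->q2 q1-0->q3 q1-1->q4 q2-0->q5 q2-1->q6 q3-0->q3 q3-1->q4 q4-0->q5 q4-1->q6 q5-0->q3 q5-1->q4 q6-0->q5 q6-1->q6

Because acceptance depends on a position counted from the end, the machine has to buffer the most recent 2 symbols. Make each state the string of the last up-to-2 symbols read; on input `x` shift the window left and append `x`. Accept when the buffered window has length 2 and begins with `0`.
A 7-state machine:
        0   1  
>  q0   q1  q2 
   q1   q3  q4 
   q2   q5  q6 
 * q3   q3  q4 
 * q4   q5  q6 
   q5   q3  q4 
   q6   q5  q6 
(> = start, * = accepting)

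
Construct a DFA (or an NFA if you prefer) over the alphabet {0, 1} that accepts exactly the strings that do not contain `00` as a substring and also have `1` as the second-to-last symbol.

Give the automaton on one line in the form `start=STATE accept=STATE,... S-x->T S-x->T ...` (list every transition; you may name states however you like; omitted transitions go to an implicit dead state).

start=q0 accept=q4,q5 q0-0->q1 q0-1->q2 q1-0->q3 q1-1->q2 q2-0->q4 q2-1->q5 q3-0->q3 q3-1->q3 q4-0->q3 q4-1->q2 q5-0->q4 q5-1->q5

Run two small machines in parallel and take their product. The first has 3 states tracking partial matches of the forbidden pattern `00`; the second has 7 states tracking the last 2 symbols read. A product state is a pair (one from each), accepting exactly when both do. After merging equivalent states the machine shrinks.
With 6 states:
        0   1  
>  q0   q1  q2 
   q1   q3  q2 
   q2   q4  q5 
   q3   q3  q3 
 * q4   q3  q2 
 * q5   q4  q5 
(> = start, * = accepting)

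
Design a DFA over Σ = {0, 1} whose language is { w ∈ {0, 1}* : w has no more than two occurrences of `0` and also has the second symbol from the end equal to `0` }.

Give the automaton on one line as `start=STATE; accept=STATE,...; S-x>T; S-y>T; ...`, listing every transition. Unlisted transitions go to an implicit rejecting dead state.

Handle the two conditions separately and then intersect. One (4 states) tracks the count of `0`s, saturating at 3; the other (7 states) tracks the last 2 symbols read. Each combined state is a pair, one component from each; accept when both components accept. Minimizing collapses redundant product states.
        0   1  
>  q0   q1  q0 
   q1   q2  q3 
 * q2   q4  q5 
 * q3   q6  q7 
   q4   q4  q4 
 * q5   q4  q4 
   q6   q4  q5 
   q7   q6  q7 
(> = start, * = accepting)

start=q0; accept=q2,q3,q5; q0-0>q1; q0-1>q0; q1-0>q2; q1-1>q3; q2-0>q4; q2-1>q5; q3-0>q6; q3-1>q7; q4-0>q4; q4-1>q4; q5-0>q4; q5-1>q4; q6-0>q4; q6-1>q5; q7-0>q6; q7-1>q7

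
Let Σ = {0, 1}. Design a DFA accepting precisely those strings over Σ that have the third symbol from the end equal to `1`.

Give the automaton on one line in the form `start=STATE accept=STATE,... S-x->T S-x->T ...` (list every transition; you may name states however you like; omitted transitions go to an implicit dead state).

start=S0 accept=S11,S12,S13,S14 S0-0->S1 S0-1->S2 S1-0->S3 S1-1->S4 S2-0->S5 S2-1->S6 S3-0->S7 S3-1->S8 S4-0->S9 S4-1->S10 S5-0->S11 S5-1->S12 S6-0->S13 S6-1->S14 S7-0->S7 S7-1->S8 S8-0->S9 S8-1->S10 S9-0->S11 S9-1->S12 S10-0->S13 S10-1->S14 S11-0->S7 S11-1->S8 S12-0->S9 S12-1->S10 S13-0->S11 S13-1->S12 S14-0->S13 S14-1->S14

Because acceptance depends on a position counted from the end, the machine has to buffer the most recent 3 symbols. Make each state the string of the last up-to-3 symbols read; on input `x` shift the window left and append `x`. Accept when the buffered window has length 3 and begins with `1`.
15 states suffice.
          0    1  
>  S0     S1   S2 
   S1     S3   S4 
   S2     S5   S6 
   S3     S7   S8 
   S4     S9  S10 
   S5    S11  S12 
   S6    S13  S14 
   S7     S7   S8 
   S8     S9  S10 
   S9    S11  S12 
   S10   S13  S14 
 * S11    S7   S8 
 * S12    S9  S10 
 * S13   S11  S12 
 * S14   S13  S14 
(> = start, * = accepting)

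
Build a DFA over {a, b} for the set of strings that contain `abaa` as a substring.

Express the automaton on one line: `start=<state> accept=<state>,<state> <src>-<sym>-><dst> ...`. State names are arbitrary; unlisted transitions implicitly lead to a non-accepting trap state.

Track how much of `abaa` has been matched so far: state S0 is no progress, S4 is the absorbing accept state reached once `abaa` has occurred. Intermediate states record partial matches; on a mismatch, fall back to the longest reusable overlap.
        a   b  
>  S0   S1  S0 
   S1   S1  S2 
   S2   S3  S0 
   S3   S4  S2 
 * S4   S4  S4 
(> = start, * = accepting)

start=S0 accept=S4 S0-a->S1 S0-b->S0 S1-a->S1 S1-b->S2 S2-a->S3 S2-b->S0 S3-a->S4 S3-b->S2 S4-a->S4 S4-b->S4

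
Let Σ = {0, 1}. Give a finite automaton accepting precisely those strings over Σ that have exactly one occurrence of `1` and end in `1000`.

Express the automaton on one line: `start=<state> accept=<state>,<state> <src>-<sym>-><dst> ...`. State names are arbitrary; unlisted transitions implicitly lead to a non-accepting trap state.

start=s0 accept=s5 s0-0->s0 s0-1->s1 s1-0->s2 s1-1->s3 s2-0->s4 s2-1->s3 s3-0->s3 s3-1->s3 s4-0->s5 s4-1->s3 s5-0->s3 s5-1->s3

Run two small machines in parallel and take their product. The first has 3 states tracking the count of `1`s, saturating at 2; the second has 5 states tracking how much of the suffix `1000` has currently been matched. A product state is a pair (one from each), accepting exactly when both do. Minimizing collapses redundant product states.
6 states suffice.
        0   1  
>  s0   s0  s1 
   s1   s2  s3 
   s2   s4  s3 
   s3   s3  s3 
   s4   s5  s3 
 * s5   s3  s3 
(> = start, * = accepting)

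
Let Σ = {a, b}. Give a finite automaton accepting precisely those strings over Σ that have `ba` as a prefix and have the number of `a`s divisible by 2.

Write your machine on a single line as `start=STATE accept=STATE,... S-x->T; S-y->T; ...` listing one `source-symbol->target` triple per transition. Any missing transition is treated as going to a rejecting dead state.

Handle the two conditions separately and then intersect. The first has 4 states tracking whether the input so far still matches the prefix `ba`; the second has 2 states tracking the count of `a`s modulo 2. A product state is a pair (one from each), accepting exactly when both do. Equivalent product states are then merged.
5 states suffice.
        a   b  
>  S0   S1  S2 
   S1   S1  S1 
   S2   S3  S1 
   S3   S4  S3 
 * S4   S3  S4 
(> = start, * = accepting)

start=S0; accept=S4; S0-a->S1; S0-b->S2; S1-a->S1; S1-b->S1; S2-a->S3; S2-b->S1; S3-a->S4; S3-b->S3; S4-a->S3; S4-b->S4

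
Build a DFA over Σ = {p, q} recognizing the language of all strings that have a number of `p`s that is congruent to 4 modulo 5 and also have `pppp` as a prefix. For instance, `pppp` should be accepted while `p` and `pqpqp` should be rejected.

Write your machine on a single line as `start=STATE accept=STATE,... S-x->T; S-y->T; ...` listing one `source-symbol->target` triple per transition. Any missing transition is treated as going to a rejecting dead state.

Handle the two conditions separately and then intersect. The first has 5 states tracking the count of `p`s modulo 5; the second has 6 states tracking whether the input so far still matches the prefix `pppp`. A product state is a pair (one from each), accepting exactly when both do.
With 14 states:
          p    q  
>  S0     S1   S2 
   S1     S3   S4 
   S2     S4   S2 
   S3     S5   S6 
   S4     S6   S4 
   S5     S7   S8 
   S6     S8   S6 
 * S7     S9   S7 
   S8    S10   S8 
   S9    S11   S9 
   S10    S2  S10 
   S11   S12  S11 
   S12   S13  S12 
   S13    S7  S13 
(> = start, * = accepting)

start=S0; accept=S7; S0-p->S1; S0-q->S2; S1-p->S3; S1-q->S4; S2-p->S4; S2-q->S2; S3-p->S5; S3-q->S6; S4-p->S6; S4-q->S4; S5-p->S7; S5-q->S8; S6-p->S8; S6-q->S6; S7-p->S9; S7-q->S7; S8-p->S10; S8-q->S8; S9-p->S11; S9-q->S9; S10-p->S2; S10-q->S10; S11-p->S12; S11-q->S11; S12-p->S13; S12-q->S12; S13-p->S7; S13-q->S13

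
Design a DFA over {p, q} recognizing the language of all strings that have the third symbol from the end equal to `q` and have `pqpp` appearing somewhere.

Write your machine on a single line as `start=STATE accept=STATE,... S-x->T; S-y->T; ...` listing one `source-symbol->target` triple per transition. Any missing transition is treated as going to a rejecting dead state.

Handle the two conditions separately and then intersect. One (15 states) tracks the last 3 symbols read; the other (5 states) tracks whether and how much of `pqpp` has been seen. Each combined state is a pair, one component from each; accept when both components accept.
A 23-state machine:
       p  q 
>  A   B  C 
   B   D  E 
   C   F  G 
   D   H  I 
   E   J  K 
   F   L  M 
   G   N  O 
   H   H  I 
   I   J  K 
   J   P  M 
   K   N  O 
   L   H  I 
   M   J  K 
   N   L  M 
   O   N  O 
 * P   Q  R 
   Q   Q  R 
   R   S  T 
   S   P  U 
   T   V  W 
 * U   S  T 
 * V   P  U 
 * W   V  W 
(> = start, * = accepting)

start=A; accept=P,U,V,W; A-p->B; A-q->C; B-p->D; B-q->E; C-p->F; C-q->G; D-p->H; D-q->I; E-p->J; E-q->K; F-p->L; F-q->M; G-p->N; G-q->O; H-p->H; H-q->I; I-p->J; I-q->K; J-p->P; J-q->M; K-p->N; K-q->O; L-p->H; L-q->I; M-p->J; M-q->K; N-p->L; N-q->M; O-p->N; O-q->O; P-p->Q; P-q->R; Q-p->Q; Q-q->R; R-p->S; R-q->T; S-p->P; S-q->U; T-p->V; T-q->W; U-p->S; U-q->T; V-p->P; V-q->U; W-p->V; W-q->W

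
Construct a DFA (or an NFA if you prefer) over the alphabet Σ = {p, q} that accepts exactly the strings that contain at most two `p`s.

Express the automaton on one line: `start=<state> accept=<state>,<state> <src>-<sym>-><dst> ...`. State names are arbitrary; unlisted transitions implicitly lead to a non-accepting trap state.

start=s0 accept=s0,s1,s2 s0-p->s1 s0-q->s0 s1-p->s2 s1-q->s1 s2-p->s3 s2-q->s2 s3-p->s3 s3-q->s3

Count `p`s, saturating at 3: states s0 through s2 mean 0 through 2 `p`s seen; s3 means more than 2. Each `p` increments (capped at s3); other symbols loop. Accept from {s0, s1, s2}.
With 4 states:
        p   q  
>* s0   s1  s0 
 * s1   s2  s1 
 * s2   s3  s2 
   s3   s3  s3 
(> = start, * = accepting)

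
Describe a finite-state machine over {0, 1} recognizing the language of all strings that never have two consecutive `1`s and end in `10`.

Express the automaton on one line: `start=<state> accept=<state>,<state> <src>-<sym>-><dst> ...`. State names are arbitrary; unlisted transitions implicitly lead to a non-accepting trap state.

start=q0 accept=q2 q0-0->q0 q0-1->q1 q1-0->q2 q1-1->q3 q2-0->q0 q2-1->q1 q3-0->q4 q3-1->q3 q4-0->q5 q4-1->q3 q5-0->q5 q5-1->q3

Build one automaton per condition and run them in lockstep. One (3 states) tracks partial matches of the forbidden pattern `11`; the other (3 states) tracks how much of the suffix `10` has currently been matched. Each combined state is a pair, one component from each; accept when both components accept.
A 6-state machine:
        0   1  
>  q0   q0  q1 
   q1   q2  q3 
 * q2   q0  q1 
   q3   q4  q3 
   q4   q5  q3 
   q5   q5  q3 
(> = start, * = accepting)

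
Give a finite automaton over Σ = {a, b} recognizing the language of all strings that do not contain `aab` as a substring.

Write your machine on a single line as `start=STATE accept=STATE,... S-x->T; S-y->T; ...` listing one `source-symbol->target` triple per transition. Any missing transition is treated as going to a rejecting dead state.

Track partial matches of the forbidden pattern `aab`. State s3 is a dead state reached once `aab` has occurred; every other state accepts. s0 means no part of `aab` is currently matched.
A 4-state machine:
        a   b  
>* s0   s1  s0 
 * s1   s2  s0 
 * s2   s2  s3 
   s3   s3  s3 
(> = start, * = accepting)

start=s0; accept=s0,s1,s2; s0-a->s1; s0-b->s0; s1-a->s2; s1-b->s0; s2-a->s2; s2-b->s3; s3-a->s3; s3-b->s3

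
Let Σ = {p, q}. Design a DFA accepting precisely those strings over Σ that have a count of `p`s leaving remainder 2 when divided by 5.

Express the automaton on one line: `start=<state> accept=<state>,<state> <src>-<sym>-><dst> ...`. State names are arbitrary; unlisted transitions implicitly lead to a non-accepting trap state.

start=A accept=C A-p->B A-q->A B-p->C B-q->B C-p->D C-q->C D-p->E D-q->D E-p->A E-q->E

The only thing that matters is how many `p`s have appeared, reduced mod 5. Use one state per residue: A for 0, …, E for 4. Reading `p` moves to the next residue; anything else stays put. C is accepting.
5 states suffice.
       p  q 
>  A   B  A 
   B   C  B 
 * C   D  C 
   D   E  D 
   E   A  E 
(> = start, * = accepting)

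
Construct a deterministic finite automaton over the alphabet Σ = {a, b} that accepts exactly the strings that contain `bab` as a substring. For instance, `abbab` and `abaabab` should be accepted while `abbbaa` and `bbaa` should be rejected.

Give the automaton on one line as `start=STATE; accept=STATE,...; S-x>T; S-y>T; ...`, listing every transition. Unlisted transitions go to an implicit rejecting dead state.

start=q0; accept=q3; q0-a>q0; q0-b>q1; q1-a>q2; q1-b>q1; q2-a>q0; q2-b>q3; q3-a>q3; q3-b>q3

States q0..q2 record the length of the longest prefix of `bab` that matches the current input suffix. Reaching q3 means `bab` has been seen, and we stay there forever. Accept from q3.
With 4 states:
        a   b  
>  q0   q0  q1 
   q1   q2  q1 
   q2   q0  q3 
 * q3   q3  q3 
(> = start, * = accepting)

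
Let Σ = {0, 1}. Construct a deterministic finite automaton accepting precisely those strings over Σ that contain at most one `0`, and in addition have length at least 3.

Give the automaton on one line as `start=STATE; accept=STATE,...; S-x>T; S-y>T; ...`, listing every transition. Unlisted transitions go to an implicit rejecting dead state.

Build one automaton per condition and run them in lockstep. The first has 3 states tracking the count of `0`s, saturating at 2; the second has 5 states tracking the input length, saturating at 4. A product state is a pair (one from each), accepting exactly when both do.
       0  1 
>  A   B  C 
   B   D  E 
   C   E  F 
   D   G  G 
   E   G  H 
   F   H  I 
   G   J  J 
 * H   J  K 
 * I   K  L 
   J   J  J 
 * K   J  K 
 * L   K  L 
(> = start, * = accepting)

start=A; accept=H,I,K,L; A-0>B; A-1>C; B-0>D; B-1>E; C-0>E; C-1>F; D-0>G; D-1>G; E-0>G; E-1>H; F-0>H; F-1>I; G-0>J; G-1>J; H-0>J; H-1>K; I-0>K; I-1>L; J-0>J; J-1>J; K-0>J; K-1>K; L-0>K; L-1>L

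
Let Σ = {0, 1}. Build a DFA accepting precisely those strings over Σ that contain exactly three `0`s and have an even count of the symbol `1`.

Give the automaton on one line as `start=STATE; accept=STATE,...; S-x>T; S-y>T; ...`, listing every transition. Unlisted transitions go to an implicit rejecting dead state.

start=A; accept=F; A-0>B; A-1>C; B-0>D; B-1>E; C-0>E; C-1>A; D-0>F; D-1>G; E-0>G; E-1>B; F-0>H; F-1>I; G-0>I; G-1>D; H-0>H; H-1>H; I-0>H; I-1>F

Handle the two conditions separately and then intersect. One (5 states) tracks the count of `0`s, saturating at 4; the other (2 states) tracks the count of `1`s modulo 2. Each combined state is a pair, one component from each; accept when both components accept. After merging equivalent states the machine shrinks.
       0  1 
>  A   B  C 
   B   D  E 
   C   E  A 
   D   F  G 
   E   G  B 
 * F   H  I 
   G   I  D 
   H   H  H 
   I   H  F 
(> = start, * = accepting)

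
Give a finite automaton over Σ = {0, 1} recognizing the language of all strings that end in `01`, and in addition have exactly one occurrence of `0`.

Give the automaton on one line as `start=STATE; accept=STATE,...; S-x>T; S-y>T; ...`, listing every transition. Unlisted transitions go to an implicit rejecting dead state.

Build one automaton per condition and run them in lockstep. One (3 states) tracks how much of the suffix `01` has currently been matched; the other (3 states) tracks the count of `0`s, saturating at 2. Each combined state is a pair, one component from each; accept when both components accept.
7 states suffice.
        0   1  
>  S0   S1  S0 
   S1   S2  S3 
   S2   S2  S4 
 * S3   S2  S5 
   S4   S2  S6 
   S5   S2  S5 
   S6   S2  S6 
(> = start, * = accepting)

start=S0; accept=S3; S0-0>S1; S0-1>S0; S1-0>S2; S1-1>S3; S2-0>S2; S2-1>S4; S3-0>S2; S3-1>S5; S4-0>S2; S4-1>S6; S5-0>S2; S5-1>S5; S6-0>S2; S6-1>S6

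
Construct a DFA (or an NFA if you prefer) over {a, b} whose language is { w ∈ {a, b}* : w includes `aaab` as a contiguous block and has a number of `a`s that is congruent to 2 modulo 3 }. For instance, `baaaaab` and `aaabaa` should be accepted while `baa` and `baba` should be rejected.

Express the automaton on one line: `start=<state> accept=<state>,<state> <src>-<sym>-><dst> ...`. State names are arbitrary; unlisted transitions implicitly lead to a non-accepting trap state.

start=q0 accept=q14 q0-a->q1 q0-b->q0 q1-a->q2 q1-b->q3 q2-a->q4 q2-b->q5 q3-a->q6 q3-b->q3 q4-a->q7 q4-b->q8 q5-a->q9 q5-b->q5 q6-a->q10 q6-b->q5 q7-a->q11 q7-b->q12 q8-a->q12 q8-b->q8 q9-a->q13 q9-b->q0 q10-a->q7 q10-b->q0 q11-a->q4 q11-b->q14 q12-a->q14 q12-b->q12 q13-a->q11 q13-b->q3 q14-a->q8 q14-b->q14

Build one automaton per condition and run them in lockstep. The first has 5 states tracking whether and how much of `aaab` has been seen; the second has 3 states tracking the count of `a`s modulo 3. A product state is a pair (one from each), accepting exactly when both do.
15 states suffice.
          a    b  
>  q0     q1   q0 
   q1     q2   q3 
   q2     q4   q5 
   q3     q6   q3 
   q4     q7   q8 
   q5     q9   q5 
   q6    q10   q5 
   q7    q11  q12 
   q8    q12   q8 
   q9    q13   q0 
   q10    q7   q0 
   q11    q4  q14 
   q12   q14  q12 
   q13   q11   q3 
 * q14    q8  q14 
(> = start, * = accepting)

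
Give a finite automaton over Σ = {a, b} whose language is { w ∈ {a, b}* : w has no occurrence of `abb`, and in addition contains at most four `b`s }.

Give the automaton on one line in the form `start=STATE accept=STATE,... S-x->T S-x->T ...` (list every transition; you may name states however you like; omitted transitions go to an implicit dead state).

Handle the two conditions separately and then intersect. The first has 4 states tracking partial matches of the forbidden pattern `abb`; the second has 6 states tracking the count of `b`s, saturating at 5. A product state is a pair (one from each), accepting exactly when both do.
21 states suffice.
          a    b  
>* S0     S1   S2 
 * S1     S1   S3 
 * S2     S4   S5 
 * S3     S4   S6 
 * S4     S4   S7 
 * S5     S8   S9 
   S6     S6  S10 
 * S7     S8  S10 
 * S8     S8  S11 
 * S9    S12  S13 
   S10   S10  S14 
 * S11   S12  S14 
 * S12   S12  S15 
 * S13   S16  S17 
   S14   S14  S18 
 * S15   S16  S18 
 * S16   S16  S19 
   S17   S20  S17 
   S18   S18  S18 
   S19   S20  S18 
   S20   S20  S19 
(> = start, * = accepting)

start=S0 accept=S0,S1,S2,S3,S4,S5,S7,S8,S9,S11,S12,S13,S15,S16 S0-a->S1 S0-b->S2 S1-a->S1 S1-b->S3 S2-a->S4 S2-b->S5 S3-a->S4 S3-b->S6 S4-a->S4 S4-b->S7 S5-a->S8 S5-b->S9 S6-a->S6 S6-b->S10 S7-a->S8 S7-b->S10 S8-a->S8 S8-b->S11 S9-a->S12 S9-b->S13 S10-a->S10 S10-b->S14 S11-a->S12 S11-b->S14 S12-a->S12 S12-b->S15 S13-a->S16 S13-b->S17 S14-a->S14 S14-b->S18 S15-a->S16 S15-b->S18 S16-a->S16 S16-b->S19 S17-a->S20 S17-b->S17 S18-a->S18 S18-b->S18 S19-a->S20 S19-b->S18 S20-a->S20 S20-b->S19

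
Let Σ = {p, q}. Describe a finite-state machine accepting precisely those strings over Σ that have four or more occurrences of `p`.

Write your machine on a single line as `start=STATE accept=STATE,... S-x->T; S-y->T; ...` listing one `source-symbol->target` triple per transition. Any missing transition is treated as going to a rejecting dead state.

Count `p`s, saturating at 5: states s0 through s4 mean 0 through 4 `p`s seen; s5 means more than 4. Each `p` increments (capped at s5); other symbols loop. Accept from {s4, s5}.
A 6-state machine:
        p   q  
>  s0   s1  s0 
   s1   s2  s1 
   s2   s3  s2 
   s3   s4  s3 
 * s4   s5  s4 
 * s5   s5  s5 
(> = start, * = accepting)

start=s0; accept=s4,s5; s0-p->s1; s0-q->s0; s1-p->s2; s1-q->s1; s2-p->s3; s2-q->s2; s3-p->s4; s3-q->s3; s4-p->s5; s4-q->s4; s5-p->s5; s5-q->s5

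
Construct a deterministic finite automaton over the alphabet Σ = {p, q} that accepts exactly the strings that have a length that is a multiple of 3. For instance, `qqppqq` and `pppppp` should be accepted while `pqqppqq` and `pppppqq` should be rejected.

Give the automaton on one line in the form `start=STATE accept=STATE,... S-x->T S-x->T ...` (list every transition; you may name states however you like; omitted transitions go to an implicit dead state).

Only the length mod 3 matters, so use a 3-cycle: from any state, every input symbol moves to the next state, wrapping s2 back to s0. Mark s0 accepting.
        p   q  
>* s0   s1  s1 
   s1   s2  s2 
   s2   s0  s0 
(> = start, * = accepting)

start=s0 accept=s0 s0-p->s1 s0-q->s1 s1-p->s2 s1-q->s2 s2-p->s0 s2-q->s0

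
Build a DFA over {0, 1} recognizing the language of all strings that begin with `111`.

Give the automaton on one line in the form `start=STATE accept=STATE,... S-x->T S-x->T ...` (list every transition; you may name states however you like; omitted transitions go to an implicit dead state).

Check the first 3 symbols one by one: q0 through q2 record how many have matched `111` so far; any wrong symbol goes to the dead state q4. After all 3 match we enter the accepting sink q3.
        0   1  
>  q0   q4  q1 
   q1   q4  q2 
   q2   q4  q3 
 * q3   q3  q3 
   q4   q4  q4 
(> = start, * = accepting)

start=q0 accept=q3 q0-0->q4 q0-1->q1 q1-0->q4 q1-1->q2 q2-0->q4 q2-1->q3 q3-0->q3 q3-1->q3 q4-0->q4 q4-1->q4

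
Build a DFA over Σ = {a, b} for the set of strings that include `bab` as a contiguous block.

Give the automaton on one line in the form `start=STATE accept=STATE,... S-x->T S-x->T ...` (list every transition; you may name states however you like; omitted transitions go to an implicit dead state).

States q0..q2 record the length of the longest prefix of `bab` that matches the current input suffix. Reaching q3 means `bab` has been seen, and we stay there forever. Accept from q3.
A 4-state machine:
        a   b  
>  q0   q0  q1 
   q1   q2  q1 
   q2   q0  q3 
 * q3   q3  q3 
(> = start, * = accepting)

start=q0 accept=q3 q0-a->q0 q0-b->q1 q1-a->q2 q1-b->q1 q2-a->q0 q2-b->q3 q3-a->q3 q3-b->q3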